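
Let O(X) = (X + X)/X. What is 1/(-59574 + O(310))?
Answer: -1/59572 ≈ -1.6786e-5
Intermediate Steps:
O(X) = 2 (O(X) = (2*X)/X = 2)
1/(-59574 + O(310)) = 1/(-59574 + 2) = 1/(-59572) = -1/59572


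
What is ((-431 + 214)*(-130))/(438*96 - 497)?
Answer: 28210/41551 ≈ 0.67892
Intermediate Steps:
((-431 + 214)*(-130))/(438*96 - 497) = (-217*(-130))/(42048 - 497) = 28210/41551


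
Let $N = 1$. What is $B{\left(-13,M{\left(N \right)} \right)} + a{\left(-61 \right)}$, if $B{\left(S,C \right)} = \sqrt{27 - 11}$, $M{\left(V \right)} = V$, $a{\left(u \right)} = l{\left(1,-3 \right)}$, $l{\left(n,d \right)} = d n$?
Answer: $1$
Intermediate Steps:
$a{\left(u \right)} = -3$ ($a{\left(u \right)} = \left(-3\right) 1 = -3$)
$B{\left(S,C \right)} = 4$ ($B{\left(S,C \right)} = \sqrt{16} = 4$)
$B{\left(-13,M{\left(N \right)} \right)} + a{\left(-61 \right)} = 4 - 3 = 1$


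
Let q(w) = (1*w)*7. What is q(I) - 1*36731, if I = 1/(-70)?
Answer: -367311/10 ≈ -36731.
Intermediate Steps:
I = -1/70 ≈ -0.014286
q(w) = 7*w (q(w) = w*7 = 7*w)
q(I) - 1*36731 = 7*(-1/70) - 1*36731 = -⅒ - 36731 = -367311/10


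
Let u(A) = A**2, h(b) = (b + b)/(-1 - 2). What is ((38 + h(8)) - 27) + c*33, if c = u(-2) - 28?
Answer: -2359/3 ≈ -786.33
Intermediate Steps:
h(b) = -2*b/3 (h(b) = (2*b)/(-3) = (2*b)*(-1/3) = -2*b/3)
c = -24 (c = (-2)**2 - 28 = 4 - 28 = -24)
((38 + h(8)) - 27) + c*33 = ((38 - 2/3*8) - 27) - 24*33 = ((38 - 16/3) - 27) - 792 = (98/3 - 27) - 792 = 17/3 - 792 = -2359/3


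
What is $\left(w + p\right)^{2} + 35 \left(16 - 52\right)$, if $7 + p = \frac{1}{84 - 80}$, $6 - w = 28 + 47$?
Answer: $\frac{71649}{16} \approx 4478.1$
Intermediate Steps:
$w = -69$ ($w = 6 - \left(28 + 47\right) = 6 - 75 = -69$)
$p = - \frac{27}{4}$ ($p = -7 + \frac{1}{84 - 80} = -7 + \frac{1}{4} = - \frac{27}{4} \approx -6.75$)
$\left(w + p\right)^{2} + 35 \left(16 - 52\right) = \left(-69 - \frac{27}{4}\right)^{2} + 35 \left(16 - 52\right) = \left(- \frac{303}{4}\right)^{2} + 35 \left(-36\right) = \frac{91809}{16} - 1260 = \frac{71649}{16}$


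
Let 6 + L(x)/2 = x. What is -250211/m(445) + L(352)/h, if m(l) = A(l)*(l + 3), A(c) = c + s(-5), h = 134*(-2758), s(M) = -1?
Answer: -3307450957/2625439488 ≈ -1.2598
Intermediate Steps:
L(x) = -12 + 2*x
h = -369572
A(c) = -1 + c (A(c) = c - 1 = -1 + c)
m(l) = (-1 + l)*(3 + l) (m(l) = (-1 + l)*(l + 3) = (-1 + l)*(3 + l))
-250211/m(445) + L(352)/h = -250211*1/((-1 + 445)*(3 + 445)) + (-12 + 2*352)/(-369572) = -250211/(444*448) + (-12 + 704)*(-1/369572) = -250211/198912 + 692*(-1/369572) = -250211*1/198912 - 173/92393 = -250211/198912 - 173/92393 = -3307450957/2625439488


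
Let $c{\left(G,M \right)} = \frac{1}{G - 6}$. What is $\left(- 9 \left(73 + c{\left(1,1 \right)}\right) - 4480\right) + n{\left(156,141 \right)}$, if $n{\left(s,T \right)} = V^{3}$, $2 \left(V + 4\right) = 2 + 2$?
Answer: $- \frac{25716}{5} \approx -5143.2$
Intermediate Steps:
$c{\left(G,M \right)} = \frac{1}{-6 + G}$
$V = -2$ ($V = -4 + \frac{2 + 2}{2} = -4 + \frac{1}{2} \cdot 4 = -4 + 2 = -2$)
$n{\left(s,T \right)} = -8$ ($n{\left(s,T \right)} = \left(-2\right)^{3} = -8$)
$\left(- 9 \left(73 + c{\left(1,1 \right)}\right) - 4480\right) + n{\left(156,141 \right)} = \left(- 9 \left(73 + \frac{1}{-6 + 1}\right) - 4480\right) - 8 = \left(- 9 \left(73 + \frac{1}{-5}\right) - 4480\right) - 8 = \left(- 9 \left(73 - \frac{1}{5}\right) - 4480\right) - 8 = \left(\left(-9\right) \frac{364}{5} - 4480\right) - 8 = \left(- \frac{3276}{5} - 4480\right) - 8 = - \frac{25676}{5} - 8 = - \frac{25716}{5}$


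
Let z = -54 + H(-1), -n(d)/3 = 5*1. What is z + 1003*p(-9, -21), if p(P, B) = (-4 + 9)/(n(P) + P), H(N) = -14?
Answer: -6647/24 ≈ -276.96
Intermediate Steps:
n(d) = -15
p(P, B) = 5/(-15 + P) (p(P, B) = (-4 + 9)/(-15 + P) = 5/(-15 + P))
z = -68 (z = -54 - 14 = -68)
z + 1003*p(-9, -21) = -68 + 1003*(5/(-15 - 9)) = -68 + 1003*(5/(-24)) = -68 + 1003*(5*(-1/24)) = -68 + 1003*(-5/24) = -68 - 5015/24 = -6647/24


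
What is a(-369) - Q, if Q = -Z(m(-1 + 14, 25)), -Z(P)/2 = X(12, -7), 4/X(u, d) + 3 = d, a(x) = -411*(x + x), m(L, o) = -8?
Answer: 1516594/5 ≈ 3.0332e+5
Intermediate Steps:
a(x) = -822*x
X(u, d) = 4/(-3 + d)
Z(P) = ⅘ (Z(P) = -8/(-3 - 7) = -8/(-10) = -8*(-1)/10 = -2*(-⅖) = ⅘)
Q = -⅘ (Q = -1*⅘ = -⅘ ≈ -0.80000)
a(-369) - Q = -822*(-369) - 1*(-⅘) = 303318 + ⅘ = 1516594/5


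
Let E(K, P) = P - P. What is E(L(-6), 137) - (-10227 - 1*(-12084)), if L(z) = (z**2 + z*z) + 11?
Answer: -1857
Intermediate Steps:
L(z) = 11 + 2*z**2 (L(z) = (z**2 + z**2) + 11 = 2*z**2 + 11 = 11 + 2*z**2)
E(K, P) = 0
E(L(-6), 137) - (-10227 - 1*(-12084)) = 0 - (-10227 - 1*(-12084)) = 0 - (-10227 + 12084) = 0 - 1*1857 = 0 - 1857 = -1857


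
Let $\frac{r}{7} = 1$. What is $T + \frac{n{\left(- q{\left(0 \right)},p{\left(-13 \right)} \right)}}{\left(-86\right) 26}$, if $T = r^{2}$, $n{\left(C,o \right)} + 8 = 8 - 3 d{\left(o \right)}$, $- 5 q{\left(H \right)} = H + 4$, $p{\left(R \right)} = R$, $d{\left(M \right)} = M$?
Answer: $\frac{8425}{172} \approx 48.983$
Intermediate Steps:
$r = 7$ ($r = 7 \cdot 1 = 7$)
$q{\left(H \right)} = - \frac{4}{5} - \frac{H}{5}$ ($q{\left(H \right)} = - \frac{H + 4}{5} = - \frac{4 + H}{5} = - \frac{4}{5} - \frac{H}{5}$)
$n{\left(C,o \right)} = - 3 o$ ($n{\left(C,o \right)} = -8 - \left(-8 + 3 o\right) = - 3 o$)
$T = 49$ ($T = 7^{2} = 49$)
$T + \frac{n{\left(- q{\left(0 \right)},p{\left(-13 \right)} \right)}}{\left(-86\right) 26} = 49 + \frac{\left(-3\right) \left(-13\right)}{\left(-86\right) 26} = 49 + \frac{39}{-2236} = 49 + 39 \left(- \frac{1}{2236}\right) = 49 - \frac{3}{172} = \frac{8425}{172}$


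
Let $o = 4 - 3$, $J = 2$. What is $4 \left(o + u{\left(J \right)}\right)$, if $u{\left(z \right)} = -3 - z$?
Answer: $-16$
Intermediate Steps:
$o = 1$ ($o = 4 - 3 = 1$)
$4 \left(o + u{\left(J \right)}\right) = 4 \left(1 - 5\right) = 4 \left(-4\right) = -16$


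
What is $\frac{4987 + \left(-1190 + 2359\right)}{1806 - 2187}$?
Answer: $- \frac{2052}{127} \approx -16.157$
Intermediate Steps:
$\frac{4987 + \left(-1190 + 2359\right)}{1806 - 2187} = \frac{4987 + 1169}{-381} = 6156 \left(- \frac{1}{381}\right) = - \frac{2052}{127}$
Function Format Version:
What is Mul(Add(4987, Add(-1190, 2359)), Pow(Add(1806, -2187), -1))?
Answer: Rational(-2052, 127) ≈ -16.157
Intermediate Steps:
Mul(Add(4987, Add(-1190, 2359)), Pow(Add(1806, -2187), -1)) = Mul(Add(4987, 1169), Pow(-381, -1)) = Mul(6156, Rational(-1, 381)) = Rational(-2052, 127)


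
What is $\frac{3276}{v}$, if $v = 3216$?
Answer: $\frac{273}{268} \approx 1.0187$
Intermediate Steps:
$\frac{3276}{v} = \frac{3276}{3216} = 3276 \cdot \frac{1}{3216} = \frac{273}{268}$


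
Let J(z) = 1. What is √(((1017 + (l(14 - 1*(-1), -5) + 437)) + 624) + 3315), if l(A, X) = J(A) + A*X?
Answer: 3*√591 ≈ 72.932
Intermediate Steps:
l(A, X) = 1 + A*X
√(((1017 + (l(14 - 1*(-1), -5) + 437)) + 624) + 3315) = √(((1017 + ((1 + (14 - 1*(-1))*(-5)) + 437)) + 624) + 3315) = √(((1017 + ((1 + (14 + 1)*(-5)) + 437)) + 624) + 3315) = √(((1017 + ((1 + 15*(-5)) + 437)) + 624) + 3315) = √(((1017 + ((1 - 75) + 437)) + 624) + 3315) = √(((1017 + (-74 + 437)) + 624) + 3315) = √(((1017 + 363) + 624) + 3315) = √((1380 + 624) + 3315) = √(2004 + 3315) = √5319 = 3*√591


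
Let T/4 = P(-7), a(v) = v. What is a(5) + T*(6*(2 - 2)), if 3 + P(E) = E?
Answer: 5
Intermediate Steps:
P(E) = -3 + E
T = -40 (T = 4*(-3 - 7) = 4*(-10) = -40)
a(5) + T*(6*(2 - 2)) = 5 - 240*(2 - 2) = 5 - 240*0 = 5 - 40*0 = 5 + 0 = 5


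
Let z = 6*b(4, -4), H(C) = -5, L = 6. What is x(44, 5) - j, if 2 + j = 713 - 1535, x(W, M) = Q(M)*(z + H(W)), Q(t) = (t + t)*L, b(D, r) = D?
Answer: 1964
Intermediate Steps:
Q(t) = 12*t (Q(t) = (t + t)*6 = (2*t)*6 = 12*t)
z = 24 (z = 6*4 = 24)
x(W, M) = 228*M (x(W, M) = (12*M)*(24 - 5) = (12*M)*19 = 228*M)
j = -824 (j = -2 + (713 - 1535) = -2 - 822 = -824)
x(44, 5) - j = 228*5 - 1*(-824) = 1140 + 824 = 1964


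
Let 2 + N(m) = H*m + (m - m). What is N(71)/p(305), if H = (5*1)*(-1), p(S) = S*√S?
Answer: -357*√305/93025 ≈ -0.067022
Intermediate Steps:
p(S) = S^(3/2)
H = -5 (H = 5*(-1) = -5)
N(m) = -2 - 5*m (N(m) = -2 + (-5*m + (m - m)) = -2 + (-5*m + 0) = -2 - 5*m)
N(71)/p(305) = (-2 - 5*71)/(305^(3/2)) = (-2 - 355)/((305*√305)) = -357*√305/93025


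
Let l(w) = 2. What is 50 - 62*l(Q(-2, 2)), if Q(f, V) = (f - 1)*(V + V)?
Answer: -74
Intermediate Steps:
Q(f, V) = 2*V*(-1 + f) (Q(f, V) = (-1 + f)*(2*V) = 2*V*(-1 + f))
50 - 62*l(Q(-2, 2)) = 50 - 62*2 = 50 - 124 = -74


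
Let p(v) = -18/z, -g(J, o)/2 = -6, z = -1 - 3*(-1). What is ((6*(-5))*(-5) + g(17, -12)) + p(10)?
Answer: 153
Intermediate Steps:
z = 2 (z = -1 + 3 = 2)
g(J, o) = 12 (g(J, o) = -2*(-6) = 12)
p(v) = -9 (p(v) = -18/2 = -18*½ = -9)
((6*(-5))*(-5) + g(17, -12)) + p(10) = ((6*(-5))*(-5) + 12) - 9 = (-30*(-5) + 12) - 9 = (150 + 12) - 9 = 162 - 9 = 153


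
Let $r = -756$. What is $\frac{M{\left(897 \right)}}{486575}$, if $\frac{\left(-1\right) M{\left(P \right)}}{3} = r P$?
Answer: $\frac{2034396}{486575} \approx 4.1811$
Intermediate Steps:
$M{\left(P \right)} = 2268 P$ ($M{\left(P \right)} = - 3 \left(- 756 P\right) = 2268 P$)
$\frac{M{\left(897 \right)}}{486575} = \frac{2268 \cdot 897}{486575} = 2034396 \cdot \frac{1}{486575} = \frac{2034396}{486575}$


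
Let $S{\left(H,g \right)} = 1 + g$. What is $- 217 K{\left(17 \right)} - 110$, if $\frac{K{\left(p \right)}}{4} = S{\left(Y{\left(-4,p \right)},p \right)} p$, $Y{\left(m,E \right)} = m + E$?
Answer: $-265718$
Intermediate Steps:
$Y{\left(m,E \right)} = E + m$
$K{\left(p \right)} = 4 p \left(1 + p\right)$ ($K{\left(p \right)} = 4 \left(1 + p\right) p = 4 p \left(1 + p\right)$)
$- 217 K{\left(17 \right)} - 110 = - 217 \cdot 4 \cdot 17 \left(1 + 17\right) - 110 = - 217 \cdot 4 \cdot 17 \cdot 18 - 110 = \left(-217\right) 1224 - 110 = -265608 - 110 = -265718$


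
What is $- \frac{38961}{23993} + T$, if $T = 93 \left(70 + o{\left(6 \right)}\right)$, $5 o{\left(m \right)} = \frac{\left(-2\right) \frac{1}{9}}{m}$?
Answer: $\frac{7026252322}{1079685} \approx 6507.7$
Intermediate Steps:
$o{\left(m \right)} = - \frac{2}{45 m}$ ($o{\left(m \right)} = \frac{- \frac{2}{9} \frac{1}{m}}{5} = \frac{\left(-2\right) \frac{1}{9} \frac{1}{m}}{5} = \frac{\left(- \frac{2}{9}\right) \frac{1}{m}}{5} = - \frac{2}{45 m}$)
$T = \frac{292919}{45}$ ($T = 93 \left(70 - \frac{2}{45 \cdot 6}\right) = 93 \left(70 - \frac{1}{135}\right) = 93 \cdot \frac{9449}{135} = \frac{292919}{45} \approx 6509.3$)
$- \frac{38961}{23993} + T = - \frac{38961}{23993} + \frac{292919}{45} = \frac{7026252322}{1079685}$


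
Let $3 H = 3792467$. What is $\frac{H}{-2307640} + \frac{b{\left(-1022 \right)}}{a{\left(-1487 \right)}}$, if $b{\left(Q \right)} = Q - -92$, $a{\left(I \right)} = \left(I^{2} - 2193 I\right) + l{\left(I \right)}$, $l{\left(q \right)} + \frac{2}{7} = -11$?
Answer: $- \frac{48438557378449}{88394244813240} \approx -0.54798$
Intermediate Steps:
$H = \frac{3792467}{3}$ ($H = \frac{1}{3} \cdot 3792467 = \frac{3792467}{3} \approx 1.2642 \cdot 10^{6}$)
$l{\left(q \right)} = - \frac{79}{7}$ ($l{\left(q \right)} = - \frac{2}{7} - 11 = - \frac{79}{7}$)
$a{\left(I \right)} = - \frac{79}{7} + I^{2} - 2193 I$ ($a{\left(I \right)} = \left(I^{2} - 2193 I\right) - \frac{79}{7} = - \frac{79}{7} + I^{2} - 2193 I$)
$b{\left(Q \right)} = 92 + Q$ ($b{\left(Q \right)} = Q + 92 = 92 + Q$)
$\frac{H}{-2307640} + \frac{b{\left(-1022 \right)}}{a{\left(-1487 \right)}} = \frac{3792467}{3 \left(-2307640\right)} + \frac{92 - 1022}{- \frac{79}{7} + \left(-1487\right)^{2} - -3260991} = \frac{3792467}{3} \left(- \frac{1}{2307640}\right) - \frac{930}{- \frac{79}{7} + 2211169 + 3260991} = - \frac{3792467}{6922920} - \frac{930}{\frac{38305041}{7}} = - \frac{3792467}{6922920} - \frac{2170}{12768347} = - \frac{48438557378449}{88394244813240}$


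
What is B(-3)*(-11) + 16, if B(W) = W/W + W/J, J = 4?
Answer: 53/4 ≈ 13.250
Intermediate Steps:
B(W) = 1 + W/4 (B(W) = W/W + W/4 = 1 + W*(¼) = 1 + W/4)
B(-3)*(-11) + 16 = (1 + (¼)*(-3))*(-11) + 16 = (1 - ¾)*(-11) + 16 = (¼)*(-11) + 16 = -11/4 + 16 = 53/4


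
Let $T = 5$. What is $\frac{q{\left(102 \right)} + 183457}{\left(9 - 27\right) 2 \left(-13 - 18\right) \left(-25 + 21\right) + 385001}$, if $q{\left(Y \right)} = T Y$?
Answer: $\frac{183967}{380537} \approx 0.48344$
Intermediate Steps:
$q{\left(Y \right)} = 5 Y$
$\frac{q{\left(102 \right)} + 183457}{\left(9 - 27\right) 2 \left(-13 - 18\right) \left(-25 + 21\right) + 385001} = \frac{5 \cdot 102 + 183457}{\left(9 - 27\right) 2 \left(-13 - 18\right) \left(-25 + 21\right) + 385001} = \frac{510 + 183457}{\left(9 - 27\right) 2 \left(\left(-31\right) \left(-4\right)\right) + 385001} = \frac{183967}{\left(-18\right) 2 \cdot 124 + 385001} = \frac{183967}{\left(-36\right) 124 + 385001} = \frac{183967}{-4464 + 385001} = \frac{183967}{380537}$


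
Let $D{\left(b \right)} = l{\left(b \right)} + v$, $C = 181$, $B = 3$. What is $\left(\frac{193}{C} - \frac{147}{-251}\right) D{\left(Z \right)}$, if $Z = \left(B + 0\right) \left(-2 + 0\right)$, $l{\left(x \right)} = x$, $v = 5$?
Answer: $- \frac{75050}{45431} \approx -1.652$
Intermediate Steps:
$Z = -6$ ($Z = \left(3 + 0\right) \left(-2 + 0\right) = 3 \left(-2\right) = -6$)
$D{\left(b \right)} = 5 + b$ ($D{\left(b \right)} = b + 5 = 5 + b$)
$\left(\frac{193}{C} - \frac{147}{-251}\right) D{\left(Z \right)} = \left(\frac{193}{181} - \frac{147}{-251}\right) \left(5 - 6\right) = \left(193 \cdot \frac{1}{181} - - \frac{147}{251}\right) \left(-1\right) = \left(\frac{193}{181} + \frac{147}{251}\right) \left(-1\right) = \frac{75050}{45431} \left(-1\right) = - \frac{75050}{45431}$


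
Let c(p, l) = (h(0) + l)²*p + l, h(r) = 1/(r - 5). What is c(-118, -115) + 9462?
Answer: -38915893/25 ≈ -1.5566e+6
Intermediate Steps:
h(r) = 1/(-5 + r)
c(p, l) = l + p*(-⅕ + l)² (c(p, l) = (1/(-5 + 0) + l)²*p + l = (1/(-5) + l)²*p + l = (-⅕ + l)²*p + l = p*(-⅕ + l)² + l = l + p*(-⅕ + l)²)
c(-118, -115) + 9462 = (-115 + (1/25)*(-118)*(-1 + 5*(-115))²) + 9462 = (-115 + (1/25)*(-118)*(-1 - 575)²) + 9462 = (-115 + (1/25)*(-118)*(-576)²) + 9462 = (-115 + (1/25)*(-118)*331776) + 9462 = (-115 - 39149568/25) + 9462 = -39152443/25 + 9462 = -38915893/25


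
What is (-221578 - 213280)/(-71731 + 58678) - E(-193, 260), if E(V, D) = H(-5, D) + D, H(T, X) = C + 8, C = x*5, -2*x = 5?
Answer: -5800367/26106 ≈ -222.19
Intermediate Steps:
x = -5/2 (x = -1/2*5 = -5/2 ≈ -2.5000)
C = -25/2 (C = -5/2*5 = -25/2 ≈ -12.500)
H(T, X) = -9/2 (H(T, X) = -25/2 + 8 = -9/2)
E(V, D) = -9/2 + D
(-221578 - 213280)/(-71731 + 58678) - E(-193, 260) = (-221578 - 213280)/(-71731 + 58678) - (-9/2 + 260) = -434858/(-13053) - 1*511/2 = -434858*(-1/13053) - 511/2 = 434858/13053 - 511/2 = -5800367/26106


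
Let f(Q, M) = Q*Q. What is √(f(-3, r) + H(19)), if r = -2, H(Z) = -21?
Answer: 2*I*√3 ≈ 3.4641*I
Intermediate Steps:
f(Q, M) = Q²
√(f(-3, r) + H(19)) = √((-3)² - 21) = √(9 - 21) = √(-12) = 2*I*√3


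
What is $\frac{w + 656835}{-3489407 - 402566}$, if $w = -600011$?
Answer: $- \frac{56824}{3891973} \approx -0.0146$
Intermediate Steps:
$\frac{w + 656835}{-3489407 - 402566} = \frac{-600011 + 656835}{-3489407 - 402566} = \frac{56824}{-3891973} = 56824 \left(- \frac{1}{3891973}\right) = - \frac{56824}{3891973}$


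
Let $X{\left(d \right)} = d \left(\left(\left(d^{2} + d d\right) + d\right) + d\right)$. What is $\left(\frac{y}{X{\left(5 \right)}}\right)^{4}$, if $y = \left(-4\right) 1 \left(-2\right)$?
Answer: $\frac{16}{31640625} \approx 5.0568 \cdot 10^{-7}$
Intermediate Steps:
$X{\left(d \right)} = d \left(2 d + 2 d^{2}\right)$ ($X{\left(d \right)} = d \left(\left(\left(d^{2} + d^{2}\right) + d\right) + d\right) = d \left(\left(2 d^{2} + d\right) + d\right) = d \left(\left(d + 2 d^{2}\right) + d\right) = d \left(2 d + 2 d^{2}\right)$)
$y = 8$ ($y = \left(-4\right) \left(-2\right) = 8$)
$\left(\frac{y}{X{\left(5 \right)}}\right)^{4} = \left(\frac{8}{2 \cdot 5^{2} \left(1 + 5\right)}\right)^{4} = \left(\frac{8}{2 \cdot 25 \cdot 6}\right)^{4} = \left(\frac{8}{300}\right)^{4} = \left(8 \cdot \frac{1}{300}\right)^{4} = \left(\frac{2}{75}\right)^{4} = \frac{16}{31640625}$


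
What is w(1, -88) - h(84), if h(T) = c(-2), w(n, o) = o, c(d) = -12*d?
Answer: -112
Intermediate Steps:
h(T) = 24 (h(T) = -12*(-2) = 24)
w(1, -88) - h(84) = -88 - 1*24 = -88 - 24 = -112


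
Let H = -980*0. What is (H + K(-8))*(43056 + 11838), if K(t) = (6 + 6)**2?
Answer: 7904736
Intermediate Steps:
H = 0
K(t) = 144 (K(t) = 12**2 = 144)
(H + K(-8))*(43056 + 11838) = (0 + 144)*(43056 + 11838) = 144*54894 = 7904736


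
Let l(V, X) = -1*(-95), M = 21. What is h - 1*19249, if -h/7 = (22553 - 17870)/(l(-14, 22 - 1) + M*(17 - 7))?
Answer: -5903726/305 ≈ -19356.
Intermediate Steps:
l(V, X) = 95
h = -32781/305 (h = -7*(22553 - 17870)/(95 + 21*(17 - 7)) = -32781/(95 + 21*10) = -32781/(95 + 210) = -32781/305 ≈ -107.48)
h - 1*19249 = -32781/305 - 1*19249 = -32781/305 - 19249 = -5903726/305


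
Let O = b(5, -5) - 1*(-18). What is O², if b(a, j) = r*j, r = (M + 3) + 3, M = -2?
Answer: 4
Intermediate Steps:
r = 4 (r = (-2 + 3) + 3 = 1 + 3 = 4)
b(a, j) = 4*j
O = -2 (O = 4*(-5) - 1*(-18) = -20 + 18 = -2)
O² = (-2)² = 4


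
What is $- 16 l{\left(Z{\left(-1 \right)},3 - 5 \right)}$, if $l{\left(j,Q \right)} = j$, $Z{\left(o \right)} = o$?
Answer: $16$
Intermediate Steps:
$- 16 l{\left(Z{\left(-1 \right)},3 - 5 \right)} = \left(-16\right) \left(-1\right) = 16$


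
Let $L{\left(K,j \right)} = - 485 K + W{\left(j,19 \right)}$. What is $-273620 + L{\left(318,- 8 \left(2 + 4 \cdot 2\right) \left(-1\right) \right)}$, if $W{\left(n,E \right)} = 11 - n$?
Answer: $-427919$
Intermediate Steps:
$L{\left(K,j \right)} = 11 - j - 485 K$ ($L{\left(K,j \right)} = - 485 K - \left(-11 + j\right) = 11 - j - 485 K$)
$-273620 + L{\left(318,- 8 \left(2 + 4 \cdot 2\right) \left(-1\right) \right)} = -273620 - \left(154219 + - 8 \left(2 + 4 \cdot 2\right) \left(-1\right)\right) = -273620 - \left(154219 + - 8 \left(2 + 8\right) \left(-1\right)\right) = -273620 - \left(154219 + \left(-8\right) 10 \left(-1\right)\right) = -273620 - \left(154219 + 80\right) = -273620 - 154299 = -427919$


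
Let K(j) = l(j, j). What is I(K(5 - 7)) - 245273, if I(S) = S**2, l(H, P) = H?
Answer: -245269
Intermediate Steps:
K(j) = j
I(K(5 - 7)) - 245273 = (5 - 7)**2 - 245273 = (-2)**2 - 245273 = 4 - 245273 = -245269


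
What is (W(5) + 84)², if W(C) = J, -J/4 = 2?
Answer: 5776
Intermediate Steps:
J = -8 (J = -4*2 = -8)
W(C) = -8
(W(5) + 84)² = (-8 + 84)² = 76² = 5776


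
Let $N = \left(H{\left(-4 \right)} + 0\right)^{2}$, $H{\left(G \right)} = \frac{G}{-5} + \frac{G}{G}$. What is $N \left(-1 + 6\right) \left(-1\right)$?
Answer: $- \frac{81}{5} \approx -16.2$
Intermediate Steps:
$H{\left(G \right)} = 1 - \frac{G}{5}$ ($H{\left(G \right)} = G \left(- \frac{1}{5}\right) + 1 = - \frac{G}{5} + 1 = 1 - \frac{G}{5}$)
$N = \frac{81}{25}$ ($N = \left(\left(1 - - \frac{4}{5}\right) + 0\right)^{2} = \left(\left(1 + \frac{4}{5}\right) + 0\right)^{2} = \left(\frac{9}{5} + 0\right)^{2} = \left(\frac{9}{5}\right)^{2} = \frac{81}{25} \approx 3.24$)
$N \left(-1 + 6\right) \left(-1\right) = \frac{81 \left(-1 + 6\right) \left(-1\right)}{25} = \frac{81 \cdot 5 \left(-1\right)}{25} = \frac{81}{25} \left(-5\right) = - \frac{81}{5}$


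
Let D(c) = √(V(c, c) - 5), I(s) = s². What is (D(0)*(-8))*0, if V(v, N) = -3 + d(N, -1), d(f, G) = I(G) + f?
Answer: 0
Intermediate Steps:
d(f, G) = f + G² (d(f, G) = G² + f = f + G²)
V(v, N) = -2 + N (V(v, N) = -3 + (N + (-1)²) = -3 + (N + 1) = -3 + (1 + N) = -2 + N)
D(c) = √(-7 + c) (D(c) = √((-2 + c) - 5) = √(-7 + c))
(D(0)*(-8))*0 = (√(-7 + 0)*(-8))*0 = (√(-7)*(-8))*0 = ((I*√7)*(-8))*0 = -8*I*√7*0 = 0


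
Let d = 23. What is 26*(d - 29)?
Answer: -156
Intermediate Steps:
26*(d - 29) = 26*(23 - 29) = 26*(-6) = -156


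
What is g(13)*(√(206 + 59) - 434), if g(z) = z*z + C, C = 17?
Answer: -80724 + 186*√265 ≈ -77696.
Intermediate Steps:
g(z) = 17 + z² (g(z) = z*z + 17 = z² + 17 = 17 + z²)
g(13)*(√(206 + 59) - 434) = (17 + 13²)*(√(206 + 59) - 434) = (17 + 169)*(√265 - 434) = 186*(-434 + √265) = -80724 + 186*√265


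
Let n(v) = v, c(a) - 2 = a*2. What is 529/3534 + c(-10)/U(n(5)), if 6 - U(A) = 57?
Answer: 30197/60078 ≈ 0.50263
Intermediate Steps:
c(a) = 2 + 2*a (c(a) = 2 + a*2 = 2 + 2*a)
U(A) = -51 (U(A) = 6 - 1*57 = 6 - 57 = -51)
529/3534 + c(-10)/U(n(5)) = 529/3534 + (2 + 2*(-10))/(-51) = 529*(1/3534) + (2 - 20)*(-1/51) = 529/3534 - 18*(-1/51) = 529/3534 + 6/17 = 30197/60078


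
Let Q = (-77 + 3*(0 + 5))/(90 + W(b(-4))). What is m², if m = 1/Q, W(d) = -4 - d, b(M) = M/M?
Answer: 7225/3844 ≈ 1.8796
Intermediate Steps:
b(M) = 1
Q = -62/85 (Q = (-77 + 3*(0 + 5))/(90 + (-4 - 1*1)) = (-77 + 3*5)/(90 + (-4 - 1)) = (-77 + 15)/(90 - 5) = -62/85 ≈ -0.72941)
m = -85/62 (m = 1/(-62/85) = -85/62 ≈ -1.3710)
m² = (-85/62)² = 7225/3844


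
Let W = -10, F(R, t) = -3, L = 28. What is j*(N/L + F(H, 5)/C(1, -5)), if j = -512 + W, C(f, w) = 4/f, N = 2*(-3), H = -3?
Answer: 7047/14 ≈ 503.36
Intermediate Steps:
N = -6
j = -522 (j = -512 - 10 = -522)
j*(N/L + F(H, 5)/C(1, -5)) = -522*(-6/28 - 3/(4/1)) = -522*(-6*1/28 - 3/(4*1)) = -522*(-3/14 - 3/4) = -522*(-3/14 - 3*¼) = -522*(-3/14 - ¾) = -522*(-27/28) = 7047/14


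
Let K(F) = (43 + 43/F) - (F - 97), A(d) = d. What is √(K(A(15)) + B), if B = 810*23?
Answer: 2*√1055130/15 ≈ 136.96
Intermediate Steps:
B = 18630
K(F) = 140 - F + 43/F (K(F) = (43 + 43/F) - (-97 + F) = (43 + 43/F) + (97 - F) = 140 - F + 43/F)
√(K(A(15)) + B) = √((140 - 1*15 + 43/15) + 18630) = √((140 - 15 + 43*(1/15)) + 18630) = √((140 - 15 + 43/15) + 18630) = √(1918/15 + 18630) = √(281368/15) = 2*√1055130/15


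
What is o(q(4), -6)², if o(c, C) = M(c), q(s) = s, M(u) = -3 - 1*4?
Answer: 49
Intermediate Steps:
M(u) = -7 (M(u) = -3 - 4 = -7)
o(c, C) = -7
o(q(4), -6)² = (-7)² = 49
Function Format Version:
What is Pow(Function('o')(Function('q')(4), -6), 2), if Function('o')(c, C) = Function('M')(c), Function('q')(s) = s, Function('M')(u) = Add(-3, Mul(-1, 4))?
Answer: 49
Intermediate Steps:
Function('M')(u) = -7 (Function('M')(u) = Add(-3, -4) = -7)
Function('o')(c, C) = -7
Pow(Function('o')(Function('q')(4), -6), 2) = Pow(-7, 2) = 49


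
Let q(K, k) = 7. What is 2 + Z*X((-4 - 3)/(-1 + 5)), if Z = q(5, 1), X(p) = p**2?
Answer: 375/16 ≈ 23.438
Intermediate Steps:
Z = 7
2 + Z*X((-4 - 3)/(-1 + 5)) = 2 + 7*((-4 - 3)/(-1 + 5))**2 = 2 + 7*(-7/4)**2 = 2 + 7*(49/16) = 2 + 343/16 = 375/16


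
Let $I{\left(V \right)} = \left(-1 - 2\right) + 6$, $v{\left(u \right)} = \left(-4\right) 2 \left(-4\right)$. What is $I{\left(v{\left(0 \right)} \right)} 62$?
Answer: $186$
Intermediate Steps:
$v{\left(u \right)} = 32$ ($v{\left(u \right)} = \left(-8\right) \left(-4\right) = 32$)
$I{\left(V \right)} = 3$ ($I{\left(V \right)} = -3 + 6 = 3$)
$I{\left(v{\left(0 \right)} \right)} 62 = 3 \cdot 62 = 186$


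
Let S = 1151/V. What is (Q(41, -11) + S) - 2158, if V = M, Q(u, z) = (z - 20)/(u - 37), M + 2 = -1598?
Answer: -3466351/1600 ≈ -2166.5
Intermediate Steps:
M = -1600 (M = -2 - 1598 = -1600)
Q(u, z) = (-20 + z)/(-37 + u)
V = -1600
S = -1151/1600 (S = 1151/(-1600) = 1151*(-1/1600) = -1151/1600 ≈ -0.71937)
(Q(41, -11) + S) - 2158 = ((-20 - 11)/(-37 + 41) - 1151/1600) - 2158 = (-31/4 - 1151/1600) - 2158 = -13551/1600 - 2158 = -3466351/1600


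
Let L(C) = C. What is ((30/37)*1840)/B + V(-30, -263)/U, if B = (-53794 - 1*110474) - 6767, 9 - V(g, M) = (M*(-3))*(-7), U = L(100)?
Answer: 1750130397/31641475 ≈ 55.311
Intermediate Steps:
U = 100
V(g, M) = 9 - 21*M (V(g, M) = 9 - M*(-3)*(-7) = 9 - (-3*M)*(-7) = 9 - 21*M)
B = -171035 (B = (-53794 - 110474) - 6767 = -164268 - 6767 = -171035)
((30/37)*1840)/B + V(-30, -263)/U = ((30/37)*1840)/(-171035) + (9 - 21*(-263))/100 = ((30*(1/37))*1840)*(-1/171035) + (9 + 5523)*(1/100) = ((30/37)*1840)*(-1/171035) + 5532*(1/100) = (55200/37)*(-1/171035) + 1383/25 = -11040/1265659 + 1383/25 = 1750130397/31641475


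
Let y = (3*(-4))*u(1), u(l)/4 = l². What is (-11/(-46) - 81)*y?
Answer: 89160/23 ≈ 3876.5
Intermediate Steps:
u(l) = 4*l²
y = -48 (y = (3*(-4))*(4*1²) = -48 ≈ -48.000)
(-11/(-46) - 81)*y = (-11/(-46) - 81)*(-48) = (-11*(-1/46) - 81)*(-48) = (11/46 - 81)*(-48) = -3715/46*(-48) = 89160/23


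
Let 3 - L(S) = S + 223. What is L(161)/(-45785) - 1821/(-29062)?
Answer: 94447107/1330603670 ≈ 0.070981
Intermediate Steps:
L(S) = -220 - S (L(S) = 3 - (S + 223) = 3 - (223 + S) = 3 + (-223 - S) = -220 - S)
L(161)/(-45785) - 1821/(-29062) = (-220 - 1*161)/(-45785) - 1821/(-29062) = (-220 - 161)*(-1/45785) - 1821*(-1/29062) = -381*(-1/45785) + 1821/29062 = 381/45785 + 1821/29062 = 94447107/1330603670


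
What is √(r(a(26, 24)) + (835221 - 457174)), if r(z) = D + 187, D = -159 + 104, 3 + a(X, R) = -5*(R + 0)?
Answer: √378179 ≈ 614.96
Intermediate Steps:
a(X, R) = -3 - 5*R (a(X, R) = -3 - 5*(R + 0) = -3 - 5*R)
D = -55
r(z) = 132 (r(z) = -55 + 187 = 132)
√(r(a(26, 24)) + (835221 - 457174)) = √(132 + (835221 - 457174)) = √(132 + 378047) = √378179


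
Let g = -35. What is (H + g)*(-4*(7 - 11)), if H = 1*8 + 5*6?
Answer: 48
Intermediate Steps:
H = 38 (H = 8 + 30 = 38)
(H + g)*(-4*(7 - 11)) = (38 - 35)*(-4*(7 - 11)) = 3*(-4*(-4)) = 3*16 = 48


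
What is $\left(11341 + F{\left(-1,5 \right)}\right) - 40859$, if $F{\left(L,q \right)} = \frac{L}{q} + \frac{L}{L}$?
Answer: $- \frac{147586}{5} \approx -29517.0$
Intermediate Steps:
$F{\left(L,q \right)} = 1 + \frac{L}{q}$ ($F{\left(L,q \right)} = \frac{L}{q} + 1 = 1 + \frac{L}{q}$)
$\left(11341 + F{\left(-1,5 \right)}\right) - 40859 = \left(11341 + \frac{-1 + 5}{5}\right) - 40859 = \left(11341 + \frac{1}{5} \cdot 4\right) - 40859 = \left(11341 + \frac{4}{5}\right) - 40859 = \frac{56709}{5} - 40859 = - \frac{147586}{5}$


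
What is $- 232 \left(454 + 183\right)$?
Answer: $-147784$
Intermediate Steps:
$- 232 \left(454 + 183\right) = \left(-232\right) 637 = -147784$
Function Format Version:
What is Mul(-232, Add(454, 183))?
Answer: -147784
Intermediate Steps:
Mul(-232, Add(454, 183)) = Mul(-232, 637) = -147784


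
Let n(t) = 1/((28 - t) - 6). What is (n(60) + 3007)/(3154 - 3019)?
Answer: 22853/1026 ≈ 22.274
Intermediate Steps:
n(t) = 1/(22 - t)
(n(60) + 3007)/(3154 - 3019) = (-1/(-22 + 60) + 3007)/(3154 - 3019) = (-1/38 + 3007)/135 = (-1*1/38 + 3007)*(1/135) = (-1/38 + 3007)*(1/135) = (114265/38)*(1/135) = 22853/1026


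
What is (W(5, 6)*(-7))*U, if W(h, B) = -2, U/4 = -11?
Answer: -616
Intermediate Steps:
U = -44 (U = 4*(-11) = -44)
(W(5, 6)*(-7))*U = -2*(-7)*(-44) = 14*(-44) = -616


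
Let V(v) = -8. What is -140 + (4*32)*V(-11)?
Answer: -1164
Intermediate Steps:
-140 + (4*32)*V(-11) = -140 + (4*32)*(-8) = -140 + 128*(-8) = -140 - 1024 = -1164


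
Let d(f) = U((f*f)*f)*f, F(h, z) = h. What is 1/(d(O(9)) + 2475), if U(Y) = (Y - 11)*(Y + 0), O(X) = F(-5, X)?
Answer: -1/82525 ≈ -1.2118e-5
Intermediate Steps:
O(X) = -5
U(Y) = Y*(-11 + Y) (U(Y) = (-11 + Y)*Y = Y*(-11 + Y))
d(f) = f**4*(-11 + f**3) (d(f) = (((f*f)*f)*(-11 + (f*f)*f))*f = ((f**2*f)*(-11 + f**2*f))*f = (f**3*(-11 + f**3))*f = f**4*(-11 + f**3))
1/(d(O(9)) + 2475) = 1/((-5)**4*(-11 + (-5)**3) + 2475) = 1/(625*(-11 - 125) + 2475) = 1/(625*(-136) + 2475) = 1/(-85000 + 2475) = 1/(-82525) = -1/82525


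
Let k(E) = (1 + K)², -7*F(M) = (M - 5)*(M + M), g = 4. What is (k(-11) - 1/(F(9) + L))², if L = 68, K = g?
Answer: 101868649/163216 ≈ 624.13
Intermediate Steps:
K = 4
F(M) = -2*M*(-5 + M)/7 (F(M) = -(M - 5)*(M + M)/7 = -(-5 + M)*2*M/7 = -2*M*(-5 + M)/7)
k(E) = 25 (k(E) = (1 + 4)² = 5² = 25)
(k(-11) - 1/(F(9) + L))² = (25 - 1/((2/7)*9*(5 - 1*9) + 68))² = (25 - 1/((2/7)*9*(5 - 9) + 68))² = (25 - 1/((2/7)*9*(-4) + 68))² = (25 - 1/(-72/7 + 68))² = (25 - 1/404/7)² = (25 - 1*7/404)² = (25 - 7/404)² = (10093/404)² = 101868649/163216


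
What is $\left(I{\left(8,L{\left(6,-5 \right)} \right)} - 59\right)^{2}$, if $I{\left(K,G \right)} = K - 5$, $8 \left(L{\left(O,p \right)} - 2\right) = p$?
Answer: $3136$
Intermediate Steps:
$L{\left(O,p \right)} = 2 + \frac{p}{8}$
$I{\left(K,G \right)} = -5 + K$ ($I{\left(K,G \right)} = K - 5 = -5 + K$)
$\left(I{\left(8,L{\left(6,-5 \right)} \right)} - 59\right)^{2} = \left(\left(-5 + 8\right) - 59\right)^{2} = \left(3 - 59\right)^{2} = \left(-56\right)^{2} = 3136$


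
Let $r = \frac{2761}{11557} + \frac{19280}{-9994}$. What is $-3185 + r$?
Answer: $- \frac{184032410628}{57750329} \approx -3186.7$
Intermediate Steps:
$r = - \frac{97612763}{57750329}$ ($r = 2761 \cdot \frac{1}{11557} + 19280 \left(- \frac{1}{9994}\right) = \frac{2761}{11557} - \frac{9640}{4997} = - \frac{97612763}{57750329} \approx -1.6903$)
$-3185 + r = -3185 - \frac{97612763}{57750329} = - \frac{184032410628}{57750329}$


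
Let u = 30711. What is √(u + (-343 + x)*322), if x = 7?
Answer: 3*I*√8609 ≈ 278.35*I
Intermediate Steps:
√(u + (-343 + x)*322) = √(30711 + (-343 + 7)*322) = √(30711 - 336*322) = √(30711 - 108192) = √(-77481) = 3*I*√8609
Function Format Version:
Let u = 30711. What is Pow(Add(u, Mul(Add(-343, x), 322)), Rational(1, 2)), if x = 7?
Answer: Mul(3, I, Pow(8609, Rational(1, 2))) ≈ Mul(278.35, I)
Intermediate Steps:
Pow(Add(u, Mul(Add(-343, x), 322)), Rational(1, 2)) = Pow(Add(30711, Mul(Add(-343, 7), 322)), Rational(1, 2)) = Pow(Add(30711, Mul(-336, 322)), Rational(1, 2)) = Pow(Add(30711, -108192), Rational(1, 2)) = Pow(-77481, Rational(1, 2)) = Mul(3, I, Pow(8609, Rational(1, 2)))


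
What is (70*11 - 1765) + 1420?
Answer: 425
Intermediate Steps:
(70*11 - 1765) + 1420 = (770 - 1765) + 1420 = -995 + 1420 = 425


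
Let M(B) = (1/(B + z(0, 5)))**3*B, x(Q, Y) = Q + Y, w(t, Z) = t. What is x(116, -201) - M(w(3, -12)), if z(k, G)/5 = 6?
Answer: -1018216/11979 ≈ -85.000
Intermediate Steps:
z(k, G) = 30 (z(k, G) = 5*6 = 30)
M(B) = B/(30 + B)**3 (M(B) = (1/(B + 30))**3*B = (1/(30 + B))**3*B = B/(30 + B)**3)
x(116, -201) - M(w(3, -12)) = (116 - 201) - 3/(30 + 3)**3 = -85 - 3/33**3 = -85 - 3/35937 = -85 - 1*1/11979 = -85 - 1/11979 = -1018216/11979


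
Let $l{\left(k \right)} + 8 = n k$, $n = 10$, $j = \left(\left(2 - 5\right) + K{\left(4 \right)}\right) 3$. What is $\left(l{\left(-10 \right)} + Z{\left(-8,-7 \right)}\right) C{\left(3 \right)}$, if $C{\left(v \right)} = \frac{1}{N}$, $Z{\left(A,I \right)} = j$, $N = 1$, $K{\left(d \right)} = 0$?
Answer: $-117$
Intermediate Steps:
$j = -9$ ($j = \left(\left(2 - 5\right) + 0\right) 3 = \left(-3 + 0\right) 3 = \left(-3\right) 3 = -9$)
$Z{\left(A,I \right)} = -9$
$C{\left(v \right)} = 1$ ($C{\left(v \right)} = 1^{-1} = 1$)
$l{\left(k \right)} = -8 + 10 k$
$\left(l{\left(-10 \right)} + Z{\left(-8,-7 \right)}\right) C{\left(3 \right)} = \left(\left(-8 + 10 \left(-10\right)\right) - 9\right) 1 = \left(\left(-8 - 100\right) - 9\right) 1 = \left(-108 - 9\right) 1 = \left(-117\right) 1 = -117$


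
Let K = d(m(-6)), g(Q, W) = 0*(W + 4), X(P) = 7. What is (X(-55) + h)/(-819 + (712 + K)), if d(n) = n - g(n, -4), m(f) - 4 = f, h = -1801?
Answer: 1794/109 ≈ 16.459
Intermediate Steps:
g(Q, W) = 0 (g(Q, W) = 0*(4 + W) = 0)
m(f) = 4 + f
d(n) = n (d(n) = n - 1*0 = n + 0 = n)
K = -2 (K = 4 - 6 = -2)
(X(-55) + h)/(-819 + (712 + K)) = (7 - 1801)/(-819 + (712 - 2)) = -1794/(-819 + 710) = -1794/(-109) = -1794*(-1/109) = 1794/109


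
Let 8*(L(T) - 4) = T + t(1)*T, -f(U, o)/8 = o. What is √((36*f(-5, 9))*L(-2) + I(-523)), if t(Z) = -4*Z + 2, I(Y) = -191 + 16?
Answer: 19*I*√31 ≈ 105.79*I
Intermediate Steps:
I(Y) = -175
f(U, o) = -8*o
t(Z) = 2 - 4*Z
L(T) = 4 - T/8 (L(T) = 4 + (T + (2 - 4*1)*T)/8 = 4 + (T + (2 - 4)*T)/8 = 4 + (T - 2*T)/8 = 4 + (-T)/8 = 4 - T/8)
√((36*f(-5, 9))*L(-2) + I(-523)) = √((36*(-8*9))*(4 - ⅛*(-2)) - 175) = √((36*(-72))*(4 + ¼) - 175) = √(-2592*17/4 - 175) = √(-11016 - 175) = √(-11191) = 19*I*√31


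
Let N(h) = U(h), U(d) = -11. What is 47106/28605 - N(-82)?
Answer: 120587/9535 ≈ 12.647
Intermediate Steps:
N(h) = -11
47106/28605 - N(-82) = 47106/28605 - 1*(-11) = 47106*(1/28605) + 11 = 15702/9535 + 11 = 120587/9535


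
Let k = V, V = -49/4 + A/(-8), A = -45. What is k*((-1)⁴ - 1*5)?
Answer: 53/2 ≈ 26.500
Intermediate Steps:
V = -53/8 (V = -49/4 - 45/(-8) = -49*¼ - 45*(-⅛) = -49/4 + 45/8 = -53/8 ≈ -6.6250)
k = -53/8 ≈ -6.6250
k*((-1)⁴ - 1*5) = -53*((-1)⁴ - 1*5)/8 = -53*(1 - 5)/8 = -53/8*(-4) = 53/2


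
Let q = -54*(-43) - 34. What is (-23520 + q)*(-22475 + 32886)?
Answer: -221046352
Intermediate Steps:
q = 2288 (q = 2322 - 34 = 2288)
(-23520 + q)*(-22475 + 32886) = (-23520 + 2288)*(-22475 + 32886) = -21232*10411 = -221046352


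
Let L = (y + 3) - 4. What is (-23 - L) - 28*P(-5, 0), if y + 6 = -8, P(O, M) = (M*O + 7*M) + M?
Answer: -8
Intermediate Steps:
P(O, M) = 8*M + M*O (P(O, M) = (7*M + M*O) + M = 8*M + M*O)
y = -14 (y = -6 - 8 = -14)
L = -15 (L = (-14 + 3) - 4 = -11 - 4 = -15)
(-23 - L) - 28*P(-5, 0) = (-23 - 1*(-15)) - 0*(8 - 5) = (-23 + 15) - 0*3 = -8 - 28*0 = -8 + 0 = -8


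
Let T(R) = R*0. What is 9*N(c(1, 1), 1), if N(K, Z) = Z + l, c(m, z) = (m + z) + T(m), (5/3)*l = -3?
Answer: -36/5 ≈ -7.2000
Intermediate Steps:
l = -9/5 (l = (⅗)*(-3) = -9/5 ≈ -1.8000)
T(R) = 0
c(m, z) = m + z (c(m, z) = (m + z) + 0 = m + z)
N(K, Z) = -9/5 + Z (N(K, Z) = Z - 9/5 = -9/5 + Z)
9*N(c(1, 1), 1) = 9*(-9/5 + 1) = 9*(-⅘) = -36/5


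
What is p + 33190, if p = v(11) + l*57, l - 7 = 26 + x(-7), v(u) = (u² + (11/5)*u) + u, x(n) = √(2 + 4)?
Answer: 176136/5 + 57*√6 ≈ 35367.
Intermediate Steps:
x(n) = √6
v(u) = u² + 16*u/5 (v(u) = (u² + (11*(⅕))*u) + u = (u² + 11*u/5) + u = u² + 16*u/5)
l = 33 + √6 (l = 7 + (26 + √6) = 33 + √6 ≈ 35.449)
p = 10186/5 + 57*√6 (p = (⅕)*11*(16 + 5*11) + (33 + √6)*57 = (⅕)*11*(16 + 55) + (1881 + 57*√6) = (⅕)*11*71 + (1881 + 57*√6) = 781/5 + (1881 + 57*√6) = 10186/5 + 57*√6 ≈ 2176.8)
p + 33190 = (10186/5 + 57*√6) + 33190 = 176136/5 + 57*√6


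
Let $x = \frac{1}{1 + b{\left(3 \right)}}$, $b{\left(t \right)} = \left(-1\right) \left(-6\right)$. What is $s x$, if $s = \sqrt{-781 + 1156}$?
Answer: $\frac{5 \sqrt{15}}{7} \approx 2.7664$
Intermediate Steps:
$b{\left(t \right)} = 6$
$x = \frac{1}{7}$ ($x = \frac{1}{1 + 6} = \frac{1}{7} \approx 0.14286$)
$s = 5 \sqrt{15}$ ($s = \sqrt{375} = 5 \sqrt{15} \approx 19.365$)
$s x = 5 \sqrt{15} \cdot \frac{1}{7} = \frac{5 \sqrt{15}}{7}$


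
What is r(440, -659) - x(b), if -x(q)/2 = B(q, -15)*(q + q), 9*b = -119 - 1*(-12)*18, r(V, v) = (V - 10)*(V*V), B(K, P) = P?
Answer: 249742060/3 ≈ 8.3247e+7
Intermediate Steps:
r(V, v) = V²*(-10 + V) (r(V, v) = (-10 + V)*V² = V²*(-10 + V))
b = 97/9 (b = (-119 - 1*(-12)*18)/9 = (-119 + 12*18)/9 = (-119 + 216)/9 = (⅑)*97 = 97/9 ≈ 10.778)
x(q) = 60*q (x(q) = -(-30)*(q + q) = -(-30)*2*q = -(-60)*q = 60*q)
r(440, -659) - x(b) = 440²*(-10 + 440) - 60*97/9 = 193600*430 - 1*1940/3 = 83248000 - 1940/3 = 249742060/3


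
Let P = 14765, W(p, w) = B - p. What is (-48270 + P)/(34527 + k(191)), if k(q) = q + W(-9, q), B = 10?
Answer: -33505/34737 ≈ -0.96453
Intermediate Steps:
W(p, w) = 10 - p
k(q) = 19 + q (k(q) = q + (10 - 1*(-9)) = q + (10 + 9) = q + 19 = 19 + q)
(-48270 + P)/(34527 + k(191)) = (-48270 + 14765)/(34527 + (19 + 191)) = -33505/(34527 + 210) = -33505/34737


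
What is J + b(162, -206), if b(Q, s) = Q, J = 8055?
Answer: 8217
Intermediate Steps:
J + b(162, -206) = 8055 + 162 = 8217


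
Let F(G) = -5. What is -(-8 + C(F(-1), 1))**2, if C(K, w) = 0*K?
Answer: -64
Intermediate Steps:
C(K, w) = 0
-(-8 + C(F(-1), 1))**2 = -(-8 + 0)**2 = -1*(-8)**2 = -1*64 = -64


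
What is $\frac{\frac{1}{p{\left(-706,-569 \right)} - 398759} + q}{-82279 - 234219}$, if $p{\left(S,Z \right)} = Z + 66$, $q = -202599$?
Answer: $\frac{80890081939}{126365624476} \approx 0.64013$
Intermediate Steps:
$p{\left(S,Z \right)} = 66 + Z$
$\frac{\frac{1}{p{\left(-706,-569 \right)} - 398759} + q}{-82279 - 234219} = \frac{\frac{1}{\left(66 - 569\right) - 398759} - 202599}{-82279 - 234219} = \frac{\frac{1}{-503 - 398759} - 202599}{-316498} = \left(\frac{1}{-399262} - 202599\right) \left(- \frac{1}{316498}\right) = \left(- \frac{1}{399262} - 202599\right) \left(- \frac{1}{316498}\right) = \left(- \frac{80890081939}{399262}\right) \left(- \frac{1}{316498}\right) = \frac{80890081939}{126365624476}$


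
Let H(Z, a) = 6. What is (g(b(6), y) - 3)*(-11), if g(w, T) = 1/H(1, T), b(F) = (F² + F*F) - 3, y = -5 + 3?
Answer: 187/6 ≈ 31.167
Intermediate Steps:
y = -2
b(F) = -3 + 2*F² (b(F) = (F² + F²) - 3 = 2*F² - 3 = -3 + 2*F²)
g(w, T) = ⅙ (g(w, T) = 1/6 = ⅙)
(g(b(6), y) - 3)*(-11) = (⅙ - 3)*(-11) = -17/6*(-11) = 187/6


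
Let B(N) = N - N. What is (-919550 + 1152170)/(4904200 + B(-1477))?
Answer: 11631/245210 ≈ 0.047433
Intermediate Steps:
B(N) = 0
(-919550 + 1152170)/(4904200 + B(-1477)) = (-919550 + 1152170)/(4904200 + 0) = 232620/4904200 = 232620*(1/4904200) = 11631/245210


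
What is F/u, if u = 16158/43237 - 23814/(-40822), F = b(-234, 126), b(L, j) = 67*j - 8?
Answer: 7443092772638/844623897 ≈ 8812.3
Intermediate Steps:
b(L, j) = -8 + 67*j
F = 8434 (F = -8 + 67*126 = -8 + 8442 = 8434)
u = 844623897/882510407 (u = 16158*(1/43237) - 23814*(-1/40822) = 16158/43237 + 11907/20411 = 844623897/882510407 ≈ 0.95707)
F/u = 8434/(844623897/882510407) = 8434*(882510407/844623897) = 7443092772638/844623897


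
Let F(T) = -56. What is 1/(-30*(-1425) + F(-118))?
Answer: 1/42694 ≈ 2.3423e-5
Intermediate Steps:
1/(-30*(-1425) + F(-118)) = 1/(-30*(-1425) - 56) = 1/(42750 - 56) = 1/42694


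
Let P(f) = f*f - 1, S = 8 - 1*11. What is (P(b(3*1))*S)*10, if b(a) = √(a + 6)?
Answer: -240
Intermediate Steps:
S = -3 (S = 8 - 11 = -3)
b(a) = √(6 + a)
P(f) = -1 + f² (P(f) = f² - 1 = -1 + f²)
(P(b(3*1))*S)*10 = ((-1 + (√(6 + 3*1))²)*(-3))*10 = ((-1 + (√(6 + 3))²)*(-3))*10 = ((-1 + (√9)²)*(-3))*10 = ((-1 + 3²)*(-3))*10 = ((-1 + 9)*(-3))*10 = (8*(-3))*10 = -24*10 = -240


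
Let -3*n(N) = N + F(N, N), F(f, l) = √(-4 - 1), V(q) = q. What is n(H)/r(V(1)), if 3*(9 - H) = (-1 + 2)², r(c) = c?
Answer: -26/9 - I*√5/3 ≈ -2.8889 - 0.74536*I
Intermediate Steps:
H = 26/3 (H = 9 - (-1 + 2)²/3 = 9 - ⅓*1² = 9 - ⅓*1 = 9 - ⅓ = 26/3 ≈ 8.6667)
F(f, l) = I*√5 (F(f, l) = √(-5) = I*√5)
n(N) = -N/3 - I*√5/3 (n(N) = -(N + I*√5)/3 = -N/3 - I*√5/3)
n(H)/r(V(1)) = (-⅓*26/3 - I*√5/3)/1 = (-26/9 - I*√5/3)*1 = -26/9 - I*√5/3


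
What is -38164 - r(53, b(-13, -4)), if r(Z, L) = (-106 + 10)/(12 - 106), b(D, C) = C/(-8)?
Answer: -1793756/47 ≈ -38165.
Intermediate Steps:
b(D, C) = -C/8 (b(D, C) = C*(-1/8) = -C/8)
r(Z, L) = 48/47 (r(Z, L) = -96/(-94) = -96*(-1/94) = 48/47)
-38164 - r(53, b(-13, -4)) = -38164 - 1*48/47 = -38164 - 48/47 = -1793756/47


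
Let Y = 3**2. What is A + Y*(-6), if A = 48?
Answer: -6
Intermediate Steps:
Y = 9
A + Y*(-6) = 48 + 9*(-6) = 48 - 54 = -6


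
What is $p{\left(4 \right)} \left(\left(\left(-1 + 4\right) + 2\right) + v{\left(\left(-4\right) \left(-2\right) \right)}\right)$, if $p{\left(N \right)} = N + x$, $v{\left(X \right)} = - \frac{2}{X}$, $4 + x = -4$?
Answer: $-19$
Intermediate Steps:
$x = -8$ ($x = -4 - 4 = -8$)
$p{\left(N \right)} = -8 + N$ ($p{\left(N \right)} = N - 8 = -8 + N$)
$p{\left(4 \right)} \left(\left(\left(-1 + 4\right) + 2\right) + v{\left(\left(-4\right) \left(-2\right) \right)}\right) = \left(-8 + 4\right) \left(\left(\left(-1 + 4\right) + 2\right) - \frac{2}{\left(-4\right) \left(-2\right)}\right) = - 4 \left(\left(3 + 2\right) - \frac{2}{8}\right) = - 4 \left(5 - \frac{1}{4}\right) = \left(-4\right) \frac{19}{4} = -19$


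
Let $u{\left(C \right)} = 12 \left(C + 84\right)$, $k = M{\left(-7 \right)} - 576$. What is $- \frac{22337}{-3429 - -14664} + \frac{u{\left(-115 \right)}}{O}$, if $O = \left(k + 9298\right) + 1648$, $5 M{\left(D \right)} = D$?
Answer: $- \frac{56138771}{27736005} \approx -2.024$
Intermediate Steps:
$M{\left(D \right)} = \frac{D}{5}$
$k = - \frac{2887}{5}$ ($k = \frac{1}{5} \left(-7\right) - 576 = - \frac{7}{5} - 576 = - \frac{2887}{5} \approx -577.4$)
$u{\left(C \right)} = 1008 + 12 C$ ($u{\left(C \right)} = 12 \left(84 + C\right) = 1008 + 12 C$)
$O = \frac{51843}{5}$ ($O = \left(- \frac{2887}{5} + 9298\right) + 1648 = \frac{43603}{5} + 1648 = \frac{51843}{5} \approx 10369.0$)
$- \frac{22337}{-3429 - -14664} + \frac{u{\left(-115 \right)}}{O} = - \frac{22337}{-3429 - -14664} + \frac{1008 + 12 \left(-115\right)}{\frac{51843}{5}} = - \frac{22337}{-3429 + 14664} + \left(1008 - 1380\right) \frac{5}{51843} = - \frac{22337}{11235} - \frac{620}{17281} = \left(-22337\right) \frac{1}{11235} - \frac{620}{17281} = - \frac{3191}{1605} - \frac{620}{17281} = - \frac{56138771}{27736005}$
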